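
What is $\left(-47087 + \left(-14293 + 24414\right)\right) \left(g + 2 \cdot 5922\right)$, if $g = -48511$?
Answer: $1355432322$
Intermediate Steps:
$\left(-47087 + \left(-14293 + 24414\right)\right) \left(g + 2 \cdot 5922\right) = \left(-47087 + \left(-14293 + 24414\right)\right) \left(-48511 + 2 \cdot 5922\right) = \left(-47087 + 10121\right) \left(-48511 + 11844\right) = \left(-36966\right) \left(-36667\right) = 1355432322$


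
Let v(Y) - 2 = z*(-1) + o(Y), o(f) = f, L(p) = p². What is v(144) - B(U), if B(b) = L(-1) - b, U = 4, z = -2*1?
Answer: 151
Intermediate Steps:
z = -2
B(b) = 1 - b (B(b) = (-1)² - b = 1 - b)
v(Y) = 4 + Y (v(Y) = 2 + (-2*(-1) + Y) = 2 + (2 + Y) = 4 + Y)
v(144) - B(U) = (4 + 144) - (1 - 1*4) = 148 - (1 - 4) = 148 - 1*(-3) = 148 + 3 = 151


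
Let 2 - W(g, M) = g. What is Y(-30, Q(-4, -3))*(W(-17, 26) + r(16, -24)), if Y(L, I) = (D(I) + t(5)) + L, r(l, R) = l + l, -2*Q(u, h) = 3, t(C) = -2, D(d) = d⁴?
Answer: -21981/16 ≈ -1373.8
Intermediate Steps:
Q(u, h) = -3/2 (Q(u, h) = -½*3 = -3/2)
W(g, M) = 2 - g
r(l, R) = 2*l
Y(L, I) = -2 + L + I⁴ (Y(L, I) = (I⁴ - 2) + L = (-2 + I⁴) + L = -2 + L + I⁴)
Y(-30, Q(-4, -3))*(W(-17, 26) + r(16, -24)) = (-2 - 30 + (-3/2)⁴)*((2 - 1*(-17)) + 2*16) = (-2 - 30 + 81/16)*((2 + 17) + 32) = -431*(19 + 32)/16 = -431/16*51 = -21981/16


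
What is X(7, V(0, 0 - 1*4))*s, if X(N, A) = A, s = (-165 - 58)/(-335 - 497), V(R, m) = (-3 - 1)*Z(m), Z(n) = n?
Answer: 223/52 ≈ 4.2885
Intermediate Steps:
V(R, m) = -4*m (V(R, m) = (-3 - 1)*m = -4*m)
s = 223/832 (s = -223/(-832) = -223*(-1/832) = 223/832 ≈ 0.26803)
X(7, V(0, 0 - 1*4))*s = -4*(0 - 1*4)*(223/832) = -4*(0 - 4)*(223/832) = -4*(-4)*(223/832) = 16*(223/832) = 223/52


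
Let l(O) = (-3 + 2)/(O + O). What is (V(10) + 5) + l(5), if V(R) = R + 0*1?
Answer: 149/10 ≈ 14.900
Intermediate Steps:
l(O) = -1/(2*O)
V(R) = R (V(R) = R + 0 = R)
(V(10) + 5) + l(5) = (10 + 5) - 1/2/5 = 15 - 1/2*1/5 = 15 - 1/10 = 149/10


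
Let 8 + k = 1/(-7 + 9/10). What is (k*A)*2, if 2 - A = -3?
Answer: -4980/61 ≈ -81.639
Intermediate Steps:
A = 5 (A = 2 - 1*(-3) = 2 + 3 = 5)
k = -498/61 (k = -8 + 1/(-7 + 9/10) = -8 + 1/(-61/10) = -8 - 10/61 = -498/61 ≈ -8.1639)
(k*A)*2 = -498/61*5*2 = -2490/61*2 = -4980/61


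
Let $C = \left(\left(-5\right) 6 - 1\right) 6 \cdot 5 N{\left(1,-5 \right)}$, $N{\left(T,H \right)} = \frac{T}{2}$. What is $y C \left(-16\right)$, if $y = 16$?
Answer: $119040$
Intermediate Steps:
$N{\left(T,H \right)} = \frac{T}{2}$ ($N{\left(T,H \right)} = T \frac{1}{2} = \frac{T}{2}$)
$C = -465$ ($C = \left(\left(-5\right) 6 - 1\right) 6 \cdot 5 \cdot \frac{1}{2} \cdot 1 = \left(-30 - 1\right) 6 \cdot 5 \cdot \frac{1}{2} = \left(-31\right) 6 \cdot 5 \cdot \frac{1}{2} = \left(-186\right) 5 \cdot \frac{1}{2} = \left(-930\right) \frac{1}{2} = -465$)
$y C \left(-16\right) = 16 \left(-465\right) \left(-16\right) = \left(-7440\right) \left(-16\right) = 119040$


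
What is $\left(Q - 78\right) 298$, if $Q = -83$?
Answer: $-47978$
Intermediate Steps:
$\left(Q - 78\right) 298 = \left(-83 - 78\right) 298 = \left(-161\right) 298 = -47978$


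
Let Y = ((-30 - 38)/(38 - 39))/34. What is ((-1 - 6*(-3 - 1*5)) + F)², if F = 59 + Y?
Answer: 11664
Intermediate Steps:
Y = 2 (Y = -68/(-1)*(1/34) = -68*(-1)*(1/34) = 68*(1/34) = 2)
F = 61 (F = 59 + 2 = 61)
((-1 - 6*(-3 - 1*5)) + F)² = ((-1 - 6*(-3 - 1*5)) + 61)² = ((-1 - 6*(-3 - 5)) + 61)² = ((-1 - 6*(-8)) + 61)² = ((-1 + 48) + 61)² = (47 + 61)² = 108² = 11664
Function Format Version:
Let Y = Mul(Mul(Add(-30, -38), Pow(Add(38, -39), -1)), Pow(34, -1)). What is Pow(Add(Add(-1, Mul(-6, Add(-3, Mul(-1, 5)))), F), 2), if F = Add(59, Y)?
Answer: 11664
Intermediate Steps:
Y = 2 (Y = Mul(Mul(-68, Pow(-1, -1)), Rational(1, 34)) = Mul(Mul(-68, -1), Rational(1, 34)) = Mul(68, Rational(1, 34)) = 2)
F = 61 (F = Add(59, 2) = 61)
Pow(Add(Add(-1, Mul(-6, Add(-3, Mul(-1, 5)))), F), 2) = Pow(Add(Add(-1, Mul(-6, Add(-3, Mul(-1, 5)))), 61), 2) = Pow(Add(Add(-1, Mul(-6, Add(-3, -5))), 61), 2) = Pow(Add(Add(-1, Mul(-6, -8)), 61), 2) = Pow(Add(Add(-1, 48), 61), 2) = Pow(Add(47, 61), 2) = Pow(108, 2) = 11664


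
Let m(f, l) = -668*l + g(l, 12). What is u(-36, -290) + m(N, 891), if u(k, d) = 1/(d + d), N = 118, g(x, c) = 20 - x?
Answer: -345714221/580 ≈ -5.9606e+5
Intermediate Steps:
u(k, d) = 1/(2*d)
m(f, l) = 20 - 669*l (m(f, l) = -668*l + (20 - l) = 20 - 669*l)
u(-36, -290) + m(N, 891) = (½)/(-290) + (20 - 669*891) = (½)*(-1/290) + (20 - 596079) = -1/580 - 596059 = -345714221/580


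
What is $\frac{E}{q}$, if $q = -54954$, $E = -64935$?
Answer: $\frac{7215}{6106} \approx 1.1816$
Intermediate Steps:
$\frac{E}{q} = - \frac{64935}{-54954} = \left(-64935\right) \left(- \frac{1}{54954}\right) = \frac{7215}{6106}$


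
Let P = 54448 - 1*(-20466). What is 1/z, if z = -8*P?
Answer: -1/599312 ≈ -1.6686e-6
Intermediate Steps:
P = 74914 (P = 54448 + 20466 = 74914)
z = -599312 (z = -8*74914 = -599312)
1/z = 1/(-599312) = -1/599312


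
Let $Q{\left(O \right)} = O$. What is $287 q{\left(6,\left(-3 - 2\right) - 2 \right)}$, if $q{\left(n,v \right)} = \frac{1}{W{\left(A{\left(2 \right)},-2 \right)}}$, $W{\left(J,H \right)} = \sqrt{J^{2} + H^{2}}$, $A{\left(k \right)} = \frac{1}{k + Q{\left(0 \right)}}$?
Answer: $\frac{574 \sqrt{17}}{17} \approx 139.22$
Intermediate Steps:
$A{\left(k \right)} = \frac{1}{k}$ ($A{\left(k \right)} = \frac{1}{k + 0} = \frac{1}{k}$)
$W{\left(J,H \right)} = \sqrt{H^{2} + J^{2}}$
$q{\left(n,v \right)} = \frac{2 \sqrt{17}}{17}$ ($q{\left(n,v \right)} = \frac{1}{\sqrt{\left(-2\right)^{2} + \left(\frac{1}{2}\right)^{2}}} = \frac{1}{\sqrt{4 + \left(\frac{1}{2}\right)^{2}}} = \frac{1}{\sqrt{4 + \frac{1}{4}}} = \frac{1}{\sqrt{\frac{17}{4}}} = \frac{1}{\frac{1}{2} \sqrt{17}} = \frac{2 \sqrt{17}}{17}$)
$287 q{\left(6,\left(-3 - 2\right) - 2 \right)} = 287 \frac{2 \sqrt{17}}{17} = \frac{574 \sqrt{17}}{17}$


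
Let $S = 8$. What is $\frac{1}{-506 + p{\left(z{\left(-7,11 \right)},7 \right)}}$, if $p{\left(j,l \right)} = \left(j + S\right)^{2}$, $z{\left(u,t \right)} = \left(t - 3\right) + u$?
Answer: $- \frac{1}{425} \approx -0.0023529$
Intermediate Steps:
$z{\left(u,t \right)} = -3 + t + u$ ($z{\left(u,t \right)} = \left(-3 + t\right) + u = -3 + t + u$)
$p{\left(j,l \right)} = \left(8 + j\right)^{2}$ ($p{\left(j,l \right)} = \left(j + 8\right)^{2} = \left(8 + j\right)^{2}$)
$\frac{1}{-506 + p{\left(z{\left(-7,11 \right)},7 \right)}} = \frac{1}{-506 + \left(8 - -1\right)^{2}} = \frac{1}{-506 + \left(8 + 1\right)^{2}} = \frac{1}{-506 + 9^{2}} = \frac{1}{-506 + 81} = \frac{1}{-425} = - \frac{1}{425}$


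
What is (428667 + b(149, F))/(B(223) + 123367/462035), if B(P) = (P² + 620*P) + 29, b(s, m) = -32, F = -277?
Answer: 4605683075/2020256279 ≈ 2.2798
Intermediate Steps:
B(P) = 29 + P² + 620*P
(428667 + b(149, F))/(B(223) + 123367/462035) = (428667 - 32)/((29 + 223² + 620*223) + 123367/462035) = 428635/((29 + 49729 + 138260) + 123367*(1/462035)) = 428635/(188018 + 2869/10745) = 428635/(2020256279/10745) = 428635*(10745/2020256279) = 4605683075/2020256279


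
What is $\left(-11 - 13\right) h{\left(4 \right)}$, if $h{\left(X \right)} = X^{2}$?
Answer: $-384$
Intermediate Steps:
$\left(-11 - 13\right) h{\left(4 \right)} = \left(-11 - 13\right) 4^{2} = \left(-24\right) 16 = -384$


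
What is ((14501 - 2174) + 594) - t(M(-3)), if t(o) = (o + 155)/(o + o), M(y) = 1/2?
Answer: 25531/2 ≈ 12766.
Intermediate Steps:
M(y) = ½
t(o) = (155 + o)/(2*o) (t(o) = (155 + o)/((2*o)) = (155 + o)*(1/(2*o)) = (155 + o)/(2*o))
((14501 - 2174) + 594) - t(M(-3)) = ((14501 - 2174) + 594) - (155 + ½)/(2*½) = (12327 + 594) - 2*311/(2*2) = 12921 - 1*311/2 = 12921 - 311/2 = 25531/2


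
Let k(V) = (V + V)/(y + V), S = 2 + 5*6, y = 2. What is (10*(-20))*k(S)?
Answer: -6400/17 ≈ -376.47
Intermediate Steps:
S = 32 (S = 2 + 30 = 32)
k(V) = 2*V/(2 + V) (k(V) = (V + V)/(2 + V) = (2*V)/(2 + V) = 2*V/(2 + V))
(10*(-20))*k(S) = (10*(-20))*(2*32/(2 + 32)) = -400*32/34 = -200*32/17 = -6400/17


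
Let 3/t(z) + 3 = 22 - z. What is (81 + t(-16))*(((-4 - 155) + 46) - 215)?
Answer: -930864/35 ≈ -26596.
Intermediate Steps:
t(z) = 3/(19 - z) (t(z) = 3/(-3 + (22 - z)) = 3/(19 - z))
(81 + t(-16))*(((-4 - 155) + 46) - 215) = (81 - 3/(-19 - 16))*(((-4 - 155) + 46) - 215) = (81 - 3/(-35))*((-159 + 46) - 215) = (81 - 3*(-1/35))*(-113 - 215) = (81 + 3/35)*(-328) = (2838/35)*(-328) = -930864/35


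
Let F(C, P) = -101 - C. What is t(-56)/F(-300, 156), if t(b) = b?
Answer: -56/199 ≈ -0.28141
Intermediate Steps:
t(-56)/F(-300, 156) = -56/(-101 - 1*(-300)) = -56/(-101 + 300) = -56/199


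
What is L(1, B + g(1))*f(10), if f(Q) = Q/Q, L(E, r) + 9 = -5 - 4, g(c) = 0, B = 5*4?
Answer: -18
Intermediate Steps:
B = 20
L(E, r) = -18 (L(E, r) = -9 + (-5 - 4) = -9 - 9 = -18)
f(Q) = 1
L(1, B + g(1))*f(10) = -18*1 = -18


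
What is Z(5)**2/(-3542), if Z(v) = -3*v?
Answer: -225/3542 ≈ -0.063523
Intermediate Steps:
Z(5)**2/(-3542) = (-3*5)**2/(-3542) = (-15)**2*(-1/3542) = 225*(-1/3542) = -225/3542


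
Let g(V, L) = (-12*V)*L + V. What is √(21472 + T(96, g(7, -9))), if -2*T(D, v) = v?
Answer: √84362/2 ≈ 145.23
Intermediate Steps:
g(V, L) = V - 12*L*V (g(V, L) = -12*L*V + V = V - 12*L*V)
T(D, v) = -v/2
√(21472 + T(96, g(7, -9))) = √(21472 - 7*(1 - 12*(-9))/2) = √(21472 - 7*(1 + 108)/2) = √(21472 - 7*109/2) = √(21472 - ½*763) = √(21472 - 763/2) = √(42181/2) = √84362/2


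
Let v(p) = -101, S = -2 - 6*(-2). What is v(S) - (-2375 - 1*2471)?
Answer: 4745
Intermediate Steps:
S = 10 (S = -2 + 12 = 10)
v(S) - (-2375 - 1*2471) = -101 - (-2375 - 1*2471) = -101 - (-2375 - 2471) = -101 - 1*(-4846) = -101 + 4846 = 4745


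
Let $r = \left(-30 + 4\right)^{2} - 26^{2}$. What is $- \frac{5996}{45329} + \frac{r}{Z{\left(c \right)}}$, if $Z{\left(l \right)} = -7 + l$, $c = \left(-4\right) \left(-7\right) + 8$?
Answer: $- \frac{5996}{45329} \approx -0.13228$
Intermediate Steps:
$c = 36$ ($c = 28 + 8 = 36$)
$r = 0$ ($r = \left(-26\right)^{2} - 676 = 676 - 676 = 0$)
$- \frac{5996}{45329} + \frac{r}{Z{\left(c \right)}} = - \frac{5996}{45329} + \frac{0}{-7 + 36} = \left(-5996\right) \frac{1}{45329} + \frac{0}{29} = - \frac{5996}{45329} + 0 \cdot \frac{1}{29} = - \frac{5996}{45329} + 0 = - \frac{5996}{45329}$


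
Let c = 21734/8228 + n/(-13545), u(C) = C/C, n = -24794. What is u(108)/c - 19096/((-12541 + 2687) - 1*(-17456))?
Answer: -44235026242/19330492119 ≈ -2.2884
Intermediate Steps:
u(C) = 1
c = 35599433/7960590 (c = 21734/8228 - 24794/(-13545) = 21734*(1/8228) - 24794*(-1/13545) = 10867/4114 + 3542/1935 = 35599433/7960590 ≈ 4.4720)
u(108)/c - 19096/((-12541 + 2687) - 1*(-17456)) = 1/(35599433/7960590) - 19096/((-12541 + 2687) - 1*(-17456)) = 1*(7960590/35599433) - 19096/(-9854 + 17456) = 7960590/35599433 - 19096/7602 = 7960590/35599433 - 19096*1/7602 = 7960590/35599433 - 1364/543 = -44235026242/19330492119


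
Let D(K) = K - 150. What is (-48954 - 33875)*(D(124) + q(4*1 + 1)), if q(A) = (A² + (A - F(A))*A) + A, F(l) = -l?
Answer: -4472766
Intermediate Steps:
D(K) = -150 + K
q(A) = A + 3*A² (q(A) = (A² + (A - (-1)*A)*A) + A = (A² + (A + A)*A) + A = (A² + (2*A)*A) + A = (A² + 2*A²) + A = 3*A² + A = A + 3*A²)
(-48954 - 33875)*(D(124) + q(4*1 + 1)) = (-48954 - 33875)*((-150 + 124) + (4*1 + 1)*(1 + 3*(4*1 + 1))) = -82829*(-26 + (4 + 1)*(1 + 3*(4 + 1))) = -82829*(-26 + 5*(1 + 3*5)) = -82829*(-26 + 5*(1 + 15)) = -82829*(-26 + 5*16) = -82829*(-26 + 80) = -82829*54 = -4472766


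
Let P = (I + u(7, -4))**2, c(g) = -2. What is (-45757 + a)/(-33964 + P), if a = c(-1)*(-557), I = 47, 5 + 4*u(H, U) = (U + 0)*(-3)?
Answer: 714288/505399 ≈ 1.4133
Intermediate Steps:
u(H, U) = -5/4 - 3*U/4 (u(H, U) = -5/4 + ((U + 0)*(-3))/4 = -5/4 + (U*(-3))/4 = -5/4 + (-3*U)/4 = -5/4 - 3*U/4)
a = 1114 (a = -2*(-557) = 1114)
P = 38025/16 (P = (47 + (-5/4 - 3/4*(-4)))**2 = (47 + (-5/4 + 3))**2 = (47 + 7/4)**2 = (195/4)**2 = 38025/16 ≈ 2376.6)
(-45757 + a)/(-33964 + P) = (-45757 + 1114)/(-33964 + 38025/16) = -44643/(-505399/16) = -44643*(-16/505399) = 714288/505399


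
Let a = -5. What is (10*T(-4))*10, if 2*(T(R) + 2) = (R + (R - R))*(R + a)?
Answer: 1600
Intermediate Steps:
T(R) = -2 + R*(-5 + R)/2 (T(R) = -2 + ((R + (R - R))*(R - 5))/2 = -2 + ((R + 0)*(-5 + R))/2 = -2 + (R*(-5 + R))/2 = -2 + R*(-5 + R)/2)
(10*T(-4))*10 = (10*(-2 + (1/2)*(-4)**2 - 5/2*(-4)))*10 = (10*(-2 + (1/2)*16 + 10))*10 = (10*(-2 + 8 + 10))*10 = (10*16)*10 = 160*10 = 1600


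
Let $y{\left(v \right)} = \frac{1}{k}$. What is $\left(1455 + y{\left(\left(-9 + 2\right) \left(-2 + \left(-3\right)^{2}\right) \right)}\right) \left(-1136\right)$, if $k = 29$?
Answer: $- \frac{47934656}{29} \approx -1.6529 \cdot 10^{6}$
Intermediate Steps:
$y{\left(v \right)} = \frac{1}{29}$
$\left(1455 + y{\left(\left(-9 + 2\right) \left(-2 + \left(-3\right)^{2}\right) \right)}\right) \left(-1136\right) = \left(1455 + \frac{1}{29}\right) \left(-1136\right) = \frac{42196}{29} \left(-1136\right) = - \frac{47934656}{29}$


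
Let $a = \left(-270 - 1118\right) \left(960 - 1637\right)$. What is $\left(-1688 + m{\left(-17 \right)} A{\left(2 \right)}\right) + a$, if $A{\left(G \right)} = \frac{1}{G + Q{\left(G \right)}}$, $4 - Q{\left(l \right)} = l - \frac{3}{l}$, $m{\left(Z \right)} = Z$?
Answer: $\frac{10317834}{11} \approx 9.3799 \cdot 10^{5}$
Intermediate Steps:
$Q{\left(l \right)} = 4 - l + \frac{3}{l}$ ($Q{\left(l \right)} = 4 - \left(l - \frac{3}{l}\right) = 4 - l + \frac{3}{l}$)
$a = 939676$ ($a = \left(-1388\right) \left(-677\right) = 939676$)
$A{\left(G \right)} = \frac{1}{4 + \frac{3}{G}}$ ($A{\left(G \right)} = \frac{1}{G + \left(4 - G + \frac{3}{G}\right)} = \frac{1}{4 + \frac{3}{G}}$)
$\left(-1688 + m{\left(-17 \right)} A{\left(2 \right)}\right) + a = \left(-1688 - 17 \frac{2}{3 + 4 \cdot 2}\right) + 939676 = \left(-1688 - 17 \frac{2}{3 + 8}\right) + 939676 = \left(-1688 - 17 \cdot \frac{2}{11}\right) + 939676 = \left(-1688 - 17 \cdot 2 \cdot \frac{1}{11}\right) + 939676 = \left(-1688 - \frac{34}{11}\right) + 939676 = - \frac{18602}{11} + 939676 = \frac{10317834}{11}$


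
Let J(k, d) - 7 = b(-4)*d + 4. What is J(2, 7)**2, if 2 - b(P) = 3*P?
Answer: 11881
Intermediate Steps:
b(P) = 2 - 3*P
J(k, d) = 11 + 14*d (J(k, d) = 7 + ((2 - 3*(-4))*d + 4) = 7 + ((2 + 12)*d + 4) = 7 + (14*d + 4) = 7 + (4 + 14*d) = 11 + 14*d)
J(2, 7)**2 = (11 + 14*7)**2 = (11 + 98)**2 = 109**2 = 11881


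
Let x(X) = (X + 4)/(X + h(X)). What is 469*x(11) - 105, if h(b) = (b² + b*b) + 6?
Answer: -2880/37 ≈ -77.838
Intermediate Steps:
h(b) = 6 + 2*b² (h(b) = (b² + b²) + 6 = 2*b² + 6 = 6 + 2*b²)
x(X) = (4 + X)/(6 + X + 2*X²) (x(X) = (X + 4)/(X + (6 + 2*X²)) = (4 + X)/(6 + X + 2*X²))
469*x(11) - 105 = 469*((4 + 11)/(6 + 11 + 2*11²)) - 105 = 469*(15/(6 + 11 + 2*121)) - 105 = 469*(15/(6 + 11 + 242)) - 105 = 469*(15/259) - 105 = 1005/37 - 105 = -2880/37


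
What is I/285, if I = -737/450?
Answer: -737/128250 ≈ -0.0057466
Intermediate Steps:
I = -737/450 (I = -737*1/450 = -737/450 ≈ -1.6378)
I/285 = -737/450/285 = -737/450*1/285 = -737/128250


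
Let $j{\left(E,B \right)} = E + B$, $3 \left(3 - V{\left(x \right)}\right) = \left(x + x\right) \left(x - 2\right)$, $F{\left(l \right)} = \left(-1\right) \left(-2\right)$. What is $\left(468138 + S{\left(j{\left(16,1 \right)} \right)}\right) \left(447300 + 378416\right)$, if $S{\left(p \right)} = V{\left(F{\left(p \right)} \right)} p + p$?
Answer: $386605185496$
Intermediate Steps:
$F{\left(l \right)} = 2$
$V{\left(x \right)} = 3 - \frac{2 x \left(-2 + x\right)}{3}$ ($V{\left(x \right)} = 3 - \frac{\left(x + x\right) \left(x - 2\right)}{3} = 3 - \frac{2 x \left(-2 + x\right)}{3}$)
$j{\left(E,B \right)} = B + E$
$S{\left(p \right)} = 4 p$ ($S{\left(p \right)} = \left(3 - \frac{2 \cdot 2^{2}}{3} + \frac{4}{3} \cdot 2\right) p + p = \left(3 - \frac{8}{3} + \frac{8}{3}\right) p + p = 3 p + p = 4 p$)
$\left(468138 + S{\left(j{\left(16,1 \right)} \right)}\right) \left(447300 + 378416\right) = \left(468138 + 4 \left(1 + 16\right)\right) \left(447300 + 378416\right) = \left(468138 + 4 \cdot 17\right) 825716 = \left(468138 + 68\right) 825716 = 468206 \cdot 825716 = 386605185496$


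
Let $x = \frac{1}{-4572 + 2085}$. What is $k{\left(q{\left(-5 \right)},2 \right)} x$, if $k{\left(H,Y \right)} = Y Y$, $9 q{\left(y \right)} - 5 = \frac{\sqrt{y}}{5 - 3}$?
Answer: $- \frac{4}{2487} \approx -0.0016084$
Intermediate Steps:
$x = - \frac{1}{2487}$ ($x = \frac{1}{-2487} = - \frac{1}{2487} \approx -0.00040209$)
$q{\left(y \right)} = \frac{5}{9} + \frac{\sqrt{y}}{18}$ ($q{\left(y \right)} = \frac{5}{9} + \frac{\frac{1}{5 - 3} \sqrt{y}}{9} = \frac{5}{9} + \frac{\frac{1}{2} \sqrt{y}}{9} = \frac{5}{9} + \frac{\sqrt{y}}{18}$)
$k{\left(H,Y \right)} = Y^{2}$
$k{\left(q{\left(-5 \right)},2 \right)} x = 2^{2} \left(- \frac{1}{2487}\right) = 4 \left(- \frac{1}{2487}\right) = - \frac{4}{2487}$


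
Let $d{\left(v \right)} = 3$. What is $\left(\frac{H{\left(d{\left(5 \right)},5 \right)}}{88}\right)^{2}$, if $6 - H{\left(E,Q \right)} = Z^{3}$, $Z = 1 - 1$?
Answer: $\frac{9}{1936} \approx 0.0046488$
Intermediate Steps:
$Z = 0$ ($Z = 1 - 1 = 0$)
$H{\left(E,Q \right)} = 6$ ($H{\left(E,Q \right)} = 6 - 0^{3} = 6 - 0 = 6 + 0 = 6$)
$\left(\frac{H{\left(d{\left(5 \right)},5 \right)}}{88}\right)^{2} = \left(\frac{6}{88}\right)^{2} = \left(6 \cdot \frac{1}{88}\right)^{2} = \left(\frac{3}{44}\right)^{2} = \frac{9}{1936}$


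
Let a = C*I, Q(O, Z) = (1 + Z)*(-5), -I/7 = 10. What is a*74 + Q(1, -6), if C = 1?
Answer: -5155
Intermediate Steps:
I = -70 (I = -7*10 = -70)
Q(O, Z) = -5 - 5*Z
a = -70 (a = 1*(-70) = -70)
a*74 + Q(1, -6) = -70*74 + (-5 - 5*(-6)) = -5180 + (-5 + 30) = -5180 + 25 = -5155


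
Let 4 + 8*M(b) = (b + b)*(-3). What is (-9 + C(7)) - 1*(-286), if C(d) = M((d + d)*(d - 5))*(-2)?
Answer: 320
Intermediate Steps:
M(b) = -½ - 3*b/4 (M(b) = -½ + ((b + b)*(-3))/8 = -½ + ((2*b)*(-3))/8 = -½ + (-6*b)/8 = -½ - 3*b/4)
C(d) = 1 + 3*d*(-5 + d) (C(d) = (-½ - 3*(d + d)*(d - 5)/4)*(-2) = (-½ - 3*2*d*(-5 + d)/4)*(-2) = (-½ - 3*d*(-5 + d)/2)*(-2) = 1 + 3*d*(-5 + d))
(-9 + C(7)) - 1*(-286) = (-9 + (1 + 3*7*(-5 + 7))) - 1*(-286) = (-9 + (1 + 3*7*2)) + 286 = (-9 + (1 + 42)) + 286 = (-9 + 43) + 286 = 34 + 286 = 320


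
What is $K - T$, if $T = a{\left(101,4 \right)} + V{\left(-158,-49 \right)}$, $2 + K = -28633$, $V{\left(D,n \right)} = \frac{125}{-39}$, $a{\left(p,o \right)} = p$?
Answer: $- \frac{1120579}{39} \approx -28733.0$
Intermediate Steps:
$V{\left(D,n \right)} = - \frac{125}{39}$ ($V{\left(D,n \right)} = 125 \left(- \frac{1}{39}\right) = - \frac{125}{39}$)
$K = -28635$ ($K = -2 - 28633 = -28635$)
$T = \frac{3814}{39}$ ($T = 101 - \frac{125}{39} = \frac{3814}{39} \approx 97.795$)
$K - T = -28635 - \frac{3814}{39} = - \frac{1120579}{39}$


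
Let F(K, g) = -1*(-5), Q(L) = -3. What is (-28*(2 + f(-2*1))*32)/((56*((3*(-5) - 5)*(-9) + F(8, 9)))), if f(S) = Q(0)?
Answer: 16/185 ≈ 0.086486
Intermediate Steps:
F(K, g) = 5
f(S) = -3
(-28*(2 + f(-2*1))*32)/((56*((3*(-5) - 5)*(-9) + F(8, 9)))) = (-28*(2 - 3)*32)/((56*((3*(-5) - 5)*(-9) + 5))) = (-28*(-1)*32)/((56*((-15 - 5)*(-9) + 5))) = (28*32)/((56*(-20*(-9) + 5))) = 896/((56*(180 + 5))) = 896/((56*185)) = 896/10360 = 896*(1/10360) = 16/185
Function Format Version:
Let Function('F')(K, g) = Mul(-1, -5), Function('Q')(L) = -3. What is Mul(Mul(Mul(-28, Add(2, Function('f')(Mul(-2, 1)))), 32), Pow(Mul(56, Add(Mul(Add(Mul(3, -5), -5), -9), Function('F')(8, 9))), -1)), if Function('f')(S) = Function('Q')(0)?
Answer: Rational(16, 185) ≈ 0.086486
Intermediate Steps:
Function('F')(K, g) = 5
Function('f')(S) = -3
Mul(Mul(Mul(-28, Add(2, Function('f')(Mul(-2, 1)))), 32), Pow(Mul(56, Add(Mul(Add(Mul(3, -5), -5), -9), Function('F')(8, 9))), -1)) = Mul(Mul(Mul(-28, Add(2, -3)), 32), Pow(Mul(56, Add(Mul(Add(Mul(3, -5), -5), -9), 5)), -1)) = Mul(Mul(Mul(-28, -1), 32), Pow(Mul(56, Add(Mul(Add(-15, -5), -9), 5)), -1)) = Mul(Mul(28, 32), Pow(Mul(56, Add(Mul(-20, -9), 5)), -1)) = Mul(896, Pow(Mul(56, Add(180, 5)), -1)) = Mul(896, Pow(Mul(56, 185), -1)) = Mul(896, Pow(10360, -1)) = Mul(896, Rational(1, 10360)) = Rational(16, 185)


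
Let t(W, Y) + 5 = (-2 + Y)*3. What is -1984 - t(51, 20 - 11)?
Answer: -2000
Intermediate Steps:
t(W, Y) = -11 + 3*Y (t(W, Y) = -5 + (-2 + Y)*3 = -5 + (-6 + 3*Y) = -11 + 3*Y)
-1984 - t(51, 20 - 11) = -1984 - (-11 + 3*(20 - 11)) = -1984 - (-11 + 3*9) = -1984 - (-11 + 27) = -1984 - 1*16 = -1984 - 16 = -2000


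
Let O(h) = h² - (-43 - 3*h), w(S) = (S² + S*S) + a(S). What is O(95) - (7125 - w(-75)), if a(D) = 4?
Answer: 13482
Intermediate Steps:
w(S) = 4 + 2*S² (w(S) = (S² + S*S) + 4 = (S² + S²) + 4 = 2*S² + 4 = 4 + 2*S²)
O(h) = 43 + h² + 3*h (O(h) = h² - (-43 - 3*h) = h² + (43 + 3*h) = 43 + h² + 3*h)
O(95) - (7125 - w(-75)) = (43 + 95² + 3*95) - (7125 - (4 + 2*(-75)²)) = (43 + 9025 + 285) - (7125 - (4 + 2*5625)) = 9353 - (7125 - (4 + 11250)) = 9353 - (7125 - 1*11254) = 9353 - (7125 - 11254) = 9353 - 1*(-4129) = 9353 + 4129 = 13482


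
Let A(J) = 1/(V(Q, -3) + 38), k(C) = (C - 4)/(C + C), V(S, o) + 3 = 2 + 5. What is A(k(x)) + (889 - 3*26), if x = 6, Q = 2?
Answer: 34063/42 ≈ 811.02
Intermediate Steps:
V(S, o) = 4 (V(S, o) = -3 + (2 + 5) = -3 + 7 = 4)
k(C) = (-4 + C)/(2*C) (k(C) = (-4 + C)/((2*C)) = (-4 + C)*(1/(2*C)) = (-4 + C)/(2*C))
A(J) = 1/42 (A(J) = 1/(4 + 38) = 1/42)
A(k(x)) + (889 - 3*26) = 1/42 + (889 - 3*26) = 1/42 + (889 - 78) = 1/42 + 811 = 34063/42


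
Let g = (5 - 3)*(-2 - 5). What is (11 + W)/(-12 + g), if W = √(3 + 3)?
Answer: -11/26 - √6/26 ≈ -0.51729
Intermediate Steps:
g = -14 (g = 2*(-7) = -14)
W = √6 ≈ 2.4495
(11 + W)/(-12 + g) = (11 + √6)/(-12 - 14) = (11 + √6)/(-26) = -(11 + √6)/26 = -11/26 - √6/26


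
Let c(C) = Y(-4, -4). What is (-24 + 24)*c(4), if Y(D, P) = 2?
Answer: 0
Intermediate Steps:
c(C) = 2
(-24 + 24)*c(4) = (-24 + 24)*2 = 0*2 = 0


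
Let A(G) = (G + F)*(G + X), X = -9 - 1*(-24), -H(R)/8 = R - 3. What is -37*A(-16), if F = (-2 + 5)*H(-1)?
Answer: 2960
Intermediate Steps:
H(R) = 24 - 8*R (H(R) = -8*(R - 3) = -8*(-3 + R) = 24 - 8*R)
F = 96 (F = (-2 + 5)*(24 - 8*(-1)) = 3*(24 + 8) = 3*32 = 96)
X = 15 (X = -9 + 24 = 15)
A(G) = (15 + G)*(96 + G) (A(G) = (G + 96)*(G + 15) = (96 + G)*(15 + G) = (15 + G)*(96 + G))
-37*A(-16) = -37*(1440 + (-16)² + 111*(-16)) = -37*(1440 + 256 - 1776) = -37*(-80) = 2960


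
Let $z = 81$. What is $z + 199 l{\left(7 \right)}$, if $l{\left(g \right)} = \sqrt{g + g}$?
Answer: $81 + 199 \sqrt{14} \approx 825.59$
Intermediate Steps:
$l{\left(g \right)} = \sqrt{2} \sqrt{g}$ ($l{\left(g \right)} = \sqrt{2 g} = \sqrt{2} \sqrt{g}$)
$z + 199 l{\left(7 \right)} = 81 + 199 \sqrt{2} \sqrt{7} = 81 + 199 \sqrt{14}$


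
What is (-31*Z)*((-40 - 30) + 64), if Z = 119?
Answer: 22134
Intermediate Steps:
(-31*Z)*((-40 - 30) + 64) = (-31*119)*((-40 - 30) + 64) = -3689*(-70 + 64) = -3689*(-6) = 22134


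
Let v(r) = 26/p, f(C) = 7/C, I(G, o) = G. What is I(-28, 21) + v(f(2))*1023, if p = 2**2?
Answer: 13243/2 ≈ 6621.5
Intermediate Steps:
p = 4
v(r) = 13/2 (v(r) = 26/4 = 26*(1/4) = 13/2)
I(-28, 21) + v(f(2))*1023 = -28 + (13/2)*1023 = -28 + 13299/2 = 13243/2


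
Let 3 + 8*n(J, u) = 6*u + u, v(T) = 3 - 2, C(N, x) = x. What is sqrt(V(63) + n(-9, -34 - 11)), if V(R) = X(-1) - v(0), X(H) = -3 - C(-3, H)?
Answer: 3*I*sqrt(19)/2 ≈ 6.5383*I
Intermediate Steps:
v(T) = 1
X(H) = -3 - H
V(R) = -3 (V(R) = (-3 - 1*(-1)) - 1*1 = (-3 + 1) - 1 = -2 - 1 = -3)
n(J, u) = -3/8 + 7*u/8 (n(J, u) = -3/8 + (6*u + u)/8 = -3/8 + (7*u)/8 = -3/8 + 7*u/8)
sqrt(V(63) + n(-9, -34 - 11)) = sqrt(-3 + (-3/8 + 7*(-34 - 11)/8)) = sqrt(-3 + (-3/8 + (7/8)*(-45))) = sqrt(-3 + (-3/8 - 315/8)) = sqrt(-3 - 159/4) = sqrt(-171/4) = 3*I*sqrt(19)/2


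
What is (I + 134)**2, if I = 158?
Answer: 85264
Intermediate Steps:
(I + 134)**2 = (158 + 134)**2 = 292**2 = 85264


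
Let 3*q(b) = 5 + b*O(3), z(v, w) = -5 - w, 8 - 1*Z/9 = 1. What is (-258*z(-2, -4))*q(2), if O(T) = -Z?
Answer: -10406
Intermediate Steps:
Z = 63 (Z = 72 - 9*1 = 72 - 9 = 63)
O(T) = -63 (O(T) = -1*63 = -63)
q(b) = 5/3 - 21*b (q(b) = (5 + b*(-63))/3 = (5 - 63*b)/3 = 5/3 - 21*b)
(-258*z(-2, -4))*q(2) = (-258*(-5 - 1*(-4)))*(5/3 - 21*2) = (-258*(-5 + 4))*(5/3 - 42) = -258*(-1)*(-121/3) = 258*(-121/3) = -10406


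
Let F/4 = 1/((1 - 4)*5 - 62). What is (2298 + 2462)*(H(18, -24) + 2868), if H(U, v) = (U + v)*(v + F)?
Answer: 157724640/11 ≈ 1.4339e+7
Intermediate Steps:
F = -4/77 (F = 4/((1 - 4)*5 - 62) = 4/(-3*5 - 62) = 4/(-15 - 62) = 4/(-77) = 4*(-1/77) = -4/77 ≈ -0.051948)
H(U, v) = (-4/77 + v)*(U + v) (H(U, v) = (U + v)*(v - 4/77) = (U + v)*(-4/77 + v) = (-4/77 + v)*(U + v))
(2298 + 2462)*(H(18, -24) + 2868) = (2298 + 2462)*(((-24)² - 4/77*18 - 4/77*(-24) + 18*(-24)) + 2868) = 4760*((576 - 72/77 + 96/77 - 432) + 2868) = 4760*(11112/77 + 2868) = 4760*(231948/77) = 157724640/11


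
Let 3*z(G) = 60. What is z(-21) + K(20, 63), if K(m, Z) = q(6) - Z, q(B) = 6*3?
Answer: -25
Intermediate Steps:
z(G) = 20 (z(G) = (1/3)*60 = 20)
q(B) = 18
K(m, Z) = 18 - Z
z(-21) + K(20, 63) = 20 + (18 - 1*63) = 20 + (18 - 63) = 20 - 45 = -25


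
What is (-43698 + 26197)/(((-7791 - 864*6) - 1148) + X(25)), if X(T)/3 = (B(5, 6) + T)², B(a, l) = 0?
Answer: 17501/12248 ≈ 1.4289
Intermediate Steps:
X(T) = 3*T² (X(T) = 3*(0 + T)² = 3*T²)
(-43698 + 26197)/(((-7791 - 864*6) - 1148) + X(25)) = (-43698 + 26197)/(((-7791 - 864*6) - 1148) + 3*25²) = -17501/(((-7791 - 5184) - 1148) + 3*625) = -17501/((-12975 - 1148) + 1875) = -17501/(-14123 + 1875) = -17501/(-12248) = -17501*(-1/12248) = 17501/12248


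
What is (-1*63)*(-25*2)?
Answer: 3150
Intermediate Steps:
(-1*63)*(-25*2) = -63*(-50) = 3150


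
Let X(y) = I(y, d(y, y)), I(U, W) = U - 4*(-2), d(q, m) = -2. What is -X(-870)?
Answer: 862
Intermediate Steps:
I(U, W) = 8 + U (I(U, W) = U + 8 = 8 + U)
X(y) = 8 + y
-X(-870) = -(8 - 870) = -1*(-862) = 862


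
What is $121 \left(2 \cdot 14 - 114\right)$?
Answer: $-10406$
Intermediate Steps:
$121 \left(2 \cdot 14 - 114\right) = 121 \left(28 - 114\right) = 121 \left(-86\right) = -10406$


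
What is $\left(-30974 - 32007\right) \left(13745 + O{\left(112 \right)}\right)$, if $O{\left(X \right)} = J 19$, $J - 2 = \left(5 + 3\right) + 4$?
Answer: $-882426791$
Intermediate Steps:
$J = 14$ ($J = 2 + \left(\left(5 + 3\right) + 4\right) = 2 + \left(8 + 4\right) = 2 + 12 = 14$)
$O{\left(X \right)} = 266$ ($O{\left(X \right)} = 14 \cdot 19 = 266$)
$\left(-30974 - 32007\right) \left(13745 + O{\left(112 \right)}\right) = \left(-30974 - 32007\right) \left(13745 + 266\right) = \left(-62981\right) 14011 = -882426791$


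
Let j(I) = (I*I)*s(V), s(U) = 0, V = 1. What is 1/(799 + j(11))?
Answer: 1/799 ≈ 0.0012516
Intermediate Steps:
j(I) = 0 (j(I) = (I*I)*0 = I²*0 = 0)
1/(799 + j(11)) = 1/(799 + 0) = 1/799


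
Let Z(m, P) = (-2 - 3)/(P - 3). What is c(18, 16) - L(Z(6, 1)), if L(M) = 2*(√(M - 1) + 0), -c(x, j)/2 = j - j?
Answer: -√6 ≈ -2.4495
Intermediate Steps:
c(x, j) = 0 (c(x, j) = -2*(j - j) = -2*0 = 0)
Z(m, P) = -5/(-3 + P)
L(M) = 2*√(-1 + M) (L(M) = 2*(√(-1 + M) + 0) = 2*√(-1 + M))
c(18, 16) - L(Z(6, 1)) = 0 - 2*√(-1 - 5/(-3 + 1)) = 0 - 2*√(-1 - 5/(-2)) = 0 - 2*√(-1 - 5*(-½)) = 0 - 2*√(-1 + 5/2) = 0 - 2*√(3/2) = 0 - 2*√6/2 = 0 - √6 = -√6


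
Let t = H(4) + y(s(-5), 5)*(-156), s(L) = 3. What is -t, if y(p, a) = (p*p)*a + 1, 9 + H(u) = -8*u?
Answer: 7217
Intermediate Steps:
H(u) = -9 - 8*u
y(p, a) = 1 + a*p² (y(p, a) = p²*a + 1 = a*p² + 1 = 1 + a*p²)
t = -7217 (t = (-9 - 8*4) + (1 + 5*3²)*(-156) = (-9 - 32) + (1 + 5*9)*(-156) = -41 + (1 + 45)*(-156) = -41 + 46*(-156) = -41 - 7176 = -7217)
-t = -1*(-7217) = 7217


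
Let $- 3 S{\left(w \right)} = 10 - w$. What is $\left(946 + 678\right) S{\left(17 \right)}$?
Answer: $\frac{11368}{3} \approx 3789.3$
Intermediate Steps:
$S{\left(w \right)} = - \frac{10}{3} + \frac{w}{3}$ ($S{\left(w \right)} = - \frac{10 - w}{3} = - \frac{10}{3} + \frac{w}{3}$)
$\left(946 + 678\right) S{\left(17 \right)} = \left(946 + 678\right) \left(- \frac{10}{3} + \frac{1}{3} \cdot 17\right) = 1624 \left(- \frac{10}{3} + \frac{17}{3}\right) = 1624 \cdot \frac{7}{3} = \frac{11368}{3}$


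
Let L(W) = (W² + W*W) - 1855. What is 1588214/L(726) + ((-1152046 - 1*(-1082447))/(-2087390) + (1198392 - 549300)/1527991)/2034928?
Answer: 10308192665354506215334313/6829859577541045575439840 ≈ 1.5093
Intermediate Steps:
L(W) = -1855 + 2*W² (L(W) = (W² + W²) - 1855 = 2*W² - 1855 = -1855 + 2*W²)
1588214/L(726) + ((-1152046 - 1*(-1082447))/(-2087390) + (1198392 - 549300)/1527991)/2034928 = 1588214/(-1855 + 2*726²) + ((-1152046 - 1*(-1082447))/(-2087390) + (1198392 - 549300)/1527991)/2034928 = 1588214/(-1855 + 2*527076) + ((-1152046 + 1082447)*(-1/2087390) + 649092*(1/1527991))*(1/2034928) = 1588214/(-1855 + 1054152) + (-69599*(-1/2087390) + 649092/1527991)*(1/2034928) = 1588214/1052297 + (69599/2087390 + 649092/1527991)*(1/2034928) = 1588214*(1/1052297) + (1461254795489/3189513133490)*(1/2034928) = 1588214/1052297 + 1461254795489/6490429581706538720 = 10308192665354506215334313/6829859577541045575439840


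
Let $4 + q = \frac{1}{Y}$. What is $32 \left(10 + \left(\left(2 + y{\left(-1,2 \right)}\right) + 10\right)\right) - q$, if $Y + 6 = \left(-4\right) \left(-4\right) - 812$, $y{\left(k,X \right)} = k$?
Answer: $\frac{542153}{802} \approx 676.0$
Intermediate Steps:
$Y = -802$ ($Y = -6 - 796 = -802$)
$q = - \frac{3209}{802}$ ($q = -4 + \frac{1}{-802} = -4 - \frac{1}{802} = - \frac{3209}{802} \approx -4.0012$)
$32 \left(10 + \left(\left(2 + y{\left(-1,2 \right)}\right) + 10\right)\right) - q = 32 \left(10 + \left(\left(2 - 1\right) + 10\right)\right) - - \frac{3209}{802} = 32 \left(10 + \left(1 + 10\right)\right) + \frac{3209}{802} = 32 \left(10 + 11\right) + \frac{3209}{802} = 32 \cdot 21 + \frac{3209}{802} = 672 + \frac{3209}{802} = \frac{542153}{802}$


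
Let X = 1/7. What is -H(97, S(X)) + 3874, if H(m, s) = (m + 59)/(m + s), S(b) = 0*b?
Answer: 375622/97 ≈ 3872.4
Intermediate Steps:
X = ⅐ ≈ 0.14286
S(b) = 0
H(m, s) = (59 + m)/(m + s)
-H(97, S(X)) + 3874 = -(59 + 97)/(97 + 0) + 3874 = -156/97 + 3874 = 375622/97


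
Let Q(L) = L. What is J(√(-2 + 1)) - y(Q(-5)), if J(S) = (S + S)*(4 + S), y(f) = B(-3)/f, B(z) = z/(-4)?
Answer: -37/20 + 8*I ≈ -1.85 + 8.0*I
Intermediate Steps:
B(z) = -z/4 (B(z) = z*(-¼) = -z/4)
y(f) = 3/(4*f) (y(f) = (-¼*(-3))/f = 3/(4*f))
J(S) = 2*S*(4 + S) (J(S) = (2*S)*(4 + S) = 2*S*(4 + S))
J(√(-2 + 1)) - y(Q(-5)) = 2*√(-2 + 1)*(4 + √(-2 + 1)) - 3/(4*(-5)) = 2*√(-1)*(4 + √(-1)) - 3*(-1)/(4*5) = 2*I*(4 + I) - 1*(-3/20) = 2*I*(4 + I) + 3/20 = 3/20 + 2*I*(4 + I)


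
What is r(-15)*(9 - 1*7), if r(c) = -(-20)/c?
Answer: -8/3 ≈ -2.6667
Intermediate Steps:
r(c) = 20/c
r(-15)*(9 - 1*7) = (20/(-15))*(9 - 1*7) = (20*(-1/15))*(9 - 7) = -4/3*2 = -8/3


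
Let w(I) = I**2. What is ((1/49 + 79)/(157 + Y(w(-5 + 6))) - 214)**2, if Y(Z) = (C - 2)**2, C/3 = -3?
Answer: 2118823761924/46389721 ≈ 45674.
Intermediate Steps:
C = -9 (C = 3*(-3) = -9)
Y(Z) = 121 (Y(Z) = (-9 - 2)**2 = (-11)**2 = 121)
((1/49 + 79)/(157 + Y(w(-5 + 6))) - 214)**2 = ((1/49 + 79)/(157 + 121) - 214)**2 = ((1/49 + 79)/278 - 214)**2 = ((3872/49)*(1/278) - 214)**2 = (1936/6811 - 214)**2 = (-1455618/6811)**2 = 2118823761924/46389721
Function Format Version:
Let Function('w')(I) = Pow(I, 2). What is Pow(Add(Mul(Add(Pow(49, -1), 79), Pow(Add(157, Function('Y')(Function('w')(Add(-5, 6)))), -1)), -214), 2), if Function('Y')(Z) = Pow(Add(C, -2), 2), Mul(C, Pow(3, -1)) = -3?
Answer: Rational(2118823761924, 46389721) ≈ 45674.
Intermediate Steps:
C = -9 (C = Mul(3, -3) = -9)
Function('Y')(Z) = 121 (Function('Y')(Z) = Pow(Add(-9, -2), 2) = Pow(-11, 2) = 121)
Pow(Add(Mul(Add(Pow(49, -1), 79), Pow(Add(157, Function('Y')(Function('w')(Add(-5, 6)))), -1)), -214), 2) = Pow(Add(Mul(Add(Pow(49, -1), 79), Pow(Add(157, 121), -1)), -214), 2) = Pow(Add(Mul(Add(Rational(1, 49), 79), Pow(278, -1)), -214), 2) = Pow(Add(Mul(Rational(3872, 49), Rational(1, 278)), -214), 2) = Pow(Add(Rational(1936, 6811), -214), 2) = Pow(Rational(-1455618, 6811), 2) = Rational(2118823761924, 46389721)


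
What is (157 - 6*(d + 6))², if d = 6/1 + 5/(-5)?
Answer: 8281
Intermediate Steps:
d = 5 (d = 6*1 + 5*(-⅕) = 6 - 1 = 5)
(157 - 6*(d + 6))² = (157 - 6*(5 + 6))² = (157 - 6*11)² = (157 - 66)² = 91² = 8281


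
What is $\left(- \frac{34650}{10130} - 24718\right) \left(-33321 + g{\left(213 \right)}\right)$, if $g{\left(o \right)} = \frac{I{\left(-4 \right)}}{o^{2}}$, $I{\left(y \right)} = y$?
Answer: $\frac{37858212304647947}{45958797} \approx 8.2374 \cdot 10^{8}$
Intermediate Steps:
$g{\left(o \right)} = - \frac{4}{o^{2}}$
$\left(- \frac{34650}{10130} - 24718\right) \left(-33321 + g{\left(213 \right)}\right) = \left(- \frac{34650}{10130} - 24718\right) \left(-33321 - \frac{4}{45369}\right) = \left(\left(-34650\right) \frac{1}{10130} - 24718\right) \left(-33321 - \frac{4}{45369}\right) = \left(- \frac{3465}{1013} - 24718\right) \left(-33321 - \frac{4}{45369}\right) = \left(- \frac{25042799}{1013}\right) \left(- \frac{1511740453}{45369}\right) = \frac{37858212304647947}{45958797}$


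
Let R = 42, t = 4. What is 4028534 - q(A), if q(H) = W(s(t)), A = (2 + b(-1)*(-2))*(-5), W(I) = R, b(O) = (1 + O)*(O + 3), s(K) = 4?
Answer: 4028492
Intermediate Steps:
b(O) = (1 + O)*(3 + O)
W(I) = 42
A = -10 (A = (2 + (3 + (-1)**2 + 4*(-1))*(-2))*(-5) = (2 + (3 + 1 - 4)*(-2))*(-5) = (2 + 0*(-2))*(-5) = (2 + 0)*(-5) = 2*(-5) = -10)
q(H) = 42
4028534 - q(A) = 4028534 - 1*42 = 4028534 - 42 = 4028492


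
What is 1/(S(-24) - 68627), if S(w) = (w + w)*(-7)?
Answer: -1/68291 ≈ -1.4643e-5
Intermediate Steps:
S(w) = -14*w (S(w) = (2*w)*(-7) = -14*w)
1/(S(-24) - 68627) = 1/(-14*(-24) - 68627) = 1/(336 - 68627) = 1/(-68291) = -1/68291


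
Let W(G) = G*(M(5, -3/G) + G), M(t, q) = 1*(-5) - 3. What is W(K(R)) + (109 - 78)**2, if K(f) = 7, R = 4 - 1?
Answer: 954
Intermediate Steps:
R = 3
M(t, q) = -8 (M(t, q) = -5 - 3 = -8)
W(G) = G*(-8 + G)
W(K(R)) + (109 - 78)**2 = 7*(-8 + 7) + (109 - 78)**2 = 7*(-1) + 31**2 = -7 + 961 = 954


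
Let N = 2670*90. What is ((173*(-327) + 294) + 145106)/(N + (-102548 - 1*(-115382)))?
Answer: 88829/253134 ≈ 0.35092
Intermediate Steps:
N = 240300
((173*(-327) + 294) + 145106)/(N + (-102548 - 1*(-115382))) = ((173*(-327) + 294) + 145106)/(240300 + (-102548 - 1*(-115382))) = ((-56571 + 294) + 145106)/(240300 + (-102548 + 115382)) = (-56277 + 145106)/(240300 + 12834) = 88829/253134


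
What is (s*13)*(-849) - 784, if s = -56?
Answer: 617288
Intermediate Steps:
(s*13)*(-849) - 784 = -56*13*(-849) - 784 = -728*(-849) - 784 = 618072 - 784 = 617288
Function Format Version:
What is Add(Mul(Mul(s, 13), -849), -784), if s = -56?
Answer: 617288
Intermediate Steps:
Add(Mul(Mul(s, 13), -849), -784) = Add(Mul(Mul(-56, 13), -849), -784) = Add(Mul(-728, -849), -784) = Add(618072, -784) = 617288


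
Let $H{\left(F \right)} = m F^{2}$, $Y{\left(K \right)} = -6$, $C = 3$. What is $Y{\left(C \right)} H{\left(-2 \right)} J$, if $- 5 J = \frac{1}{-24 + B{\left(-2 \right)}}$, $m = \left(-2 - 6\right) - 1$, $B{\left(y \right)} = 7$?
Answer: $\frac{216}{85} \approx 2.5412$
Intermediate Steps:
$m = -9$ ($m = \left(-2 - 6\right) - 1 = -8 - 1 = -9$)
$J = \frac{1}{85}$ ($J = - \frac{1}{5 \left(-24 + 7\right)} = - \frac{1}{5 \left(-17\right)} = \left(- \frac{1}{5}\right) \left(- \frac{1}{17}\right) = \frac{1}{85} \approx 0.011765$)
$H{\left(F \right)} = - 9 F^{2}$
$Y{\left(C \right)} H{\left(-2 \right)} J = - 6 \left(- 9 \left(-2\right)^{2}\right) \frac{1}{85} = - 6 \left(\left(-9\right) 4\right) \frac{1}{85} = \left(-6\right) \left(-36\right) \frac{1}{85} = 216 \cdot \frac{1}{85} = \frac{216}{85}$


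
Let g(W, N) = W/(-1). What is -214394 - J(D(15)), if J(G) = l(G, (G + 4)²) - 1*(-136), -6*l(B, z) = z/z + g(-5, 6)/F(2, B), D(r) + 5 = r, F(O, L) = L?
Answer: -858119/4 ≈ -2.1453e+5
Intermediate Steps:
g(W, N) = -W (g(W, N) = W*(-1) = -W)
D(r) = -5 + r
l(B, z) = -⅙ - 5/(6*B) (l(B, z) = -(z/z + (-1*(-5))/B)/6 = -(1 + 5/B)/6 = -⅙ - 5/(6*B))
J(G) = 136 + (-5 - G)/(6*G) (J(G) = (-5 - G)/(6*G) - 1*(-136) = (-5 - G)/(6*G) + 136 = 136 + (-5 - G)/(6*G))
-214394 - J(D(15)) = -214394 - 5*(-1 + 163*(-5 + 15))/(6*(-5 + 15)) = -214394 - 5*(-1 + 163*10)/(6*10) = -214394 - 5*(-1 + 1630)/(6*10) = -214394 - 5*1629/(6*10) = -214394 - 1*543/4 = -214394 - 543/4 = -858119/4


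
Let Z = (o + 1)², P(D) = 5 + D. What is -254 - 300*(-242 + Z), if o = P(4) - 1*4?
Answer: 61546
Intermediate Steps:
o = 5 (o = (5 + 4) - 1*4 = 9 - 4 = 5)
Z = 36 (Z = (5 + 1)² = 6² = 36)
-254 - 300*(-242 + Z) = -254 - 300*(-242 + 36) = -254 - 300*(-206) = -254 + 61800 = 61546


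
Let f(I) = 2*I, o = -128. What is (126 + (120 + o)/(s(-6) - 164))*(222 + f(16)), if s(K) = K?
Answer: 2721356/85 ≈ 32016.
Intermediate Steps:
(126 + (120 + o)/(s(-6) - 164))*(222 + f(16)) = (126 + (120 - 128)/(-6 - 164))*(222 + 2*16) = (126 - 8/(-170))*(222 + 32) = (126 - 8*(-1/170))*254 = (126 + 4/85)*254 = (10714/85)*254 = 2721356/85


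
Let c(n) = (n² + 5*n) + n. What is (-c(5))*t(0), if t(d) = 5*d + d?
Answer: 0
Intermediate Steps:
c(n) = n² + 6*n
t(d) = 6*d
(-c(5))*t(0) = (-5*(6 + 5))*(6*0) = -5*11*0 = -1*55*0 = -55*0 = 0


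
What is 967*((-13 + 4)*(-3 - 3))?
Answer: 52218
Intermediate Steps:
967*((-13 + 4)*(-3 - 3)) = 967*(-9*(-6)) = 967*54 = 52218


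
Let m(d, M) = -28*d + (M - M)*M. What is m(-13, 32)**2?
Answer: 132496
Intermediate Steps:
m(d, M) = -28*d (m(d, M) = -28*d + 0*M = -28*d + 0 = -28*d)
m(-13, 32)**2 = (-28*(-13))**2 = 364**2 = 132496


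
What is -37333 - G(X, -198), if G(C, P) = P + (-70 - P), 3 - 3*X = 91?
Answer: -37263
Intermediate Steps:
X = -88/3 (X = 1 - ⅓*91 = 1 - 91/3 = -88/3 ≈ -29.333)
G(C, P) = -70
-37333 - G(X, -198) = -37333 - 1*(-70) = -37333 + 70 = -37263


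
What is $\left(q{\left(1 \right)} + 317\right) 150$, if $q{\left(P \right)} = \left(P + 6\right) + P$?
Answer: $48750$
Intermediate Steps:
$q{\left(P \right)} = 6 + 2 P$ ($q{\left(P \right)} = \left(6 + P\right) + P = 6 + 2 P$)
$\left(q{\left(1 \right)} + 317\right) 150 = \left(\left(6 + 2 \cdot 1\right) + 317\right) 150 = \left(\left(6 + 2\right) + 317\right) 150 = \left(8 + 317\right) 150 = 325 \cdot 150 = 48750$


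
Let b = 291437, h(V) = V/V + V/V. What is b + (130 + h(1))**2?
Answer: 308861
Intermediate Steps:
h(V) = 2 (h(V) = 1 + 1 = 2)
b + (130 + h(1))**2 = 291437 + (130 + 2)**2 = 291437 + 132**2 = 291437 + 17424 = 308861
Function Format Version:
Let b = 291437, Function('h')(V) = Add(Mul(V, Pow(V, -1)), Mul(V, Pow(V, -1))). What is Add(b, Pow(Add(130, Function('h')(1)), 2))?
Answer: 308861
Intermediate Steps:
Function('h')(V) = 2 (Function('h')(V) = Add(1, 1) = 2)
Add(b, Pow(Add(130, Function('h')(1)), 2)) = Add(291437, Pow(Add(130, 2), 2)) = Add(291437, Pow(132, 2)) = Add(291437, 17424) = 308861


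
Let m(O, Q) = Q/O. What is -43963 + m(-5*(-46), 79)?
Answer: -10111411/230 ≈ -43963.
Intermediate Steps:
-43963 + m(-5*(-46), 79) = -43963 + 79/((-5*(-46))) = -43963 + 79/230 = -10111411/230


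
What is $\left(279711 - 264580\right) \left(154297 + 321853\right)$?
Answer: $7204625650$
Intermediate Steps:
$\left(279711 - 264580\right) \left(154297 + 321853\right) = 15131 \cdot 476150 = 7204625650$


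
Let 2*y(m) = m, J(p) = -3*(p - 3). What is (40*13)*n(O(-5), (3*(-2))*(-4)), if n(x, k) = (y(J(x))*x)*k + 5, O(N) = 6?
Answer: -334360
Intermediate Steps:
J(p) = 9 - 3*p (J(p) = -3*(-3 + p) = 9 - 3*p)
y(m) = m/2
n(x, k) = 5 + k*x*(9/2 - 3*x/2) (n(x, k) = (((9 - 3*x)/2)*x)*k + 5 = ((9/2 - 3*x/2)*x)*k + 5 = (x*(9/2 - 3*x/2))*k + 5 = k*x*(9/2 - 3*x/2) + 5 = 5 + k*x*(9/2 - 3*x/2))
(40*13)*n(O(-5), (3*(-2))*(-4)) = (40*13)*(5 - 3/2*(3*(-2))*(-4)*6*(-3 + 6)) = 520*(5 - 3/2*(-6*(-4))*6*3) = 520*(5 - 3/2*24*6*3) = 520*(5 - 648) = 520*(-643) = -334360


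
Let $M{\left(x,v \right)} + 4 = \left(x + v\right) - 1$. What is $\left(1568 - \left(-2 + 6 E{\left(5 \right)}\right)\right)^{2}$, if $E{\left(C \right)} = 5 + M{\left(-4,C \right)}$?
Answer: $2446096$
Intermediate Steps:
$M{\left(x,v \right)} = -5 + v + x$ ($M{\left(x,v \right)} = -4 - \left(1 - v - x\right) = -4 + \left(-1 + v + x\right) = -5 + v + x$)
$E{\left(C \right)} = -4 + C$ ($E{\left(C \right)} = 5 - \left(9 - C\right) = 5 + \left(-9 + C\right) = -4 + C$)
$\left(1568 - \left(-2 + 6 E{\left(5 \right)}\right)\right)^{2} = \left(1568 - \left(-2 + 6 \left(-4 + 5\right)\right)\right)^{2} = \left(1568 + \left(2 - 6\right)\right)^{2} = \left(1568 - 4\right)^{2} = 1564^{2} = 2446096$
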